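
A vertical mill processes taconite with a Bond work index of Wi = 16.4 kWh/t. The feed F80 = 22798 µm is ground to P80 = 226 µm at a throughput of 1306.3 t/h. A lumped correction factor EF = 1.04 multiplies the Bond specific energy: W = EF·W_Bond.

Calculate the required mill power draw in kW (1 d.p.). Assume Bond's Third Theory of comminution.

W = 10 Wi (P80^-0.5 − F80^-0.5)
W = 10·16.4·(1/√226 − 1/√22798) = 10·16.4·(0.059896) = 9.8230 kWh/t
W_actual = 1.04 × 9.8230 = 10.2159 kWh/t
Power = W × throughput = 10.2159 kWh/t × 1306.3 t/h = 13345.0 kW

P = 13345.0 kW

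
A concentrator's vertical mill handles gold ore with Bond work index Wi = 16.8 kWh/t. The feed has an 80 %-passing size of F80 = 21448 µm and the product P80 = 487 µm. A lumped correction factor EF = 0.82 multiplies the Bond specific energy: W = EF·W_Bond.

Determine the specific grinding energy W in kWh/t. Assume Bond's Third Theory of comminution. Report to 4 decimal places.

W = 10·Wi·[P80^(−½) − F80^(−½)]
1/√487 = 0.045314;  1/√21448 = 0.006828
W = 10·16.8·(0.045314 − 0.006828) = 6.4657 kWh/t
W_actual = 0.82 × 6.4657 = 5.3018 kWh/t

W = 5.3018 kWh/t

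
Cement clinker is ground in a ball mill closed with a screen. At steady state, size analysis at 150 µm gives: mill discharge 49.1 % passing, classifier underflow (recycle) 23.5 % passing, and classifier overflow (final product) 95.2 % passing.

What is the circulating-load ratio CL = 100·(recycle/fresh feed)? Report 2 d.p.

Let r = R/F. Size balance at 150 µm:
Fd + Rd = Ru + Fo ⇒ R/F = (o−d)/(d−u)
r = (95.2 − 49.1)/(49.1 − 23.5) = 46.1/25.6 = 1.8008
CL = 100·r = 180.08 %

CL = 180.08 %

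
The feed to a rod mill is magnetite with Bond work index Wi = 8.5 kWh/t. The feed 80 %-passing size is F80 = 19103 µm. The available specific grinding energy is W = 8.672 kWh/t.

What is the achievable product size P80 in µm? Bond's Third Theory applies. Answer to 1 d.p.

P80 = 83.8 µm

W = 10·Wi·[P80^(−½) − F80^(−½)]
⇒ 1/√P80 = W/(10 Wi) + 1/√F80
  = 8.6720/(10·8.5) + 1/√19103 = 0.102024 + 0.007235 = 0.109259
P80 = (1/0.109259)² = 9.1526² = 83.77 µm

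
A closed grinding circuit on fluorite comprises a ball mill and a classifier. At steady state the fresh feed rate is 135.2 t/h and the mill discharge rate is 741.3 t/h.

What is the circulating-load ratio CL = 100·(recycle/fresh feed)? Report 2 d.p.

M = F + R at steady state, so:
R = M − F = 741.3 − 135.2 = 606.1 t/h
CL = 100·R/F = 100·606.1/135.2 = 448.30 %

CL = 448.30 %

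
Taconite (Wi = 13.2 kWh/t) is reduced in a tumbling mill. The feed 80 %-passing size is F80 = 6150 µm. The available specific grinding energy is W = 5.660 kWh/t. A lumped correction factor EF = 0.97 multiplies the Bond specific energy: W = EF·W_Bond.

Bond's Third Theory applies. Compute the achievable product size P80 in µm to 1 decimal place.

Bond: W = 10·Wi·(1/√P80 − 1/√F80)
W_Bond = W / EF = 5.660 / 0.97 = 5.8351 kWh/t
P80^(−½) = W_Bond/(10 Wi) + F80^(−½)
  = 5.8351/(10·13.2) + 1/√6150 = 0.044205 + 0.012752 = 0.056956
P80 = (1/0.056956)² = 17.5573² = 308.26 µm

P80 = 308.3 µm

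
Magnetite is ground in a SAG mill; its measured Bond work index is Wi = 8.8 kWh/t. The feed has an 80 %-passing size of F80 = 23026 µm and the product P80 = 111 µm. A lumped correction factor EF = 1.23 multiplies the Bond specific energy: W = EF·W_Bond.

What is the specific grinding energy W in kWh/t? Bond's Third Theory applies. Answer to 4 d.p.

W = 9.5604 kWh/t

Bond:  W = 10 Wi (1/√P − 1/√F)
1/√111 = 0.094916;  1/√23026 = 0.006590
W = 10·8.8·(0.094916 − 0.006590) = 7.7727 kWh/t
Corrected W = EF·W_Bond = 1.23·7.7727 = 9.5604 kWh/t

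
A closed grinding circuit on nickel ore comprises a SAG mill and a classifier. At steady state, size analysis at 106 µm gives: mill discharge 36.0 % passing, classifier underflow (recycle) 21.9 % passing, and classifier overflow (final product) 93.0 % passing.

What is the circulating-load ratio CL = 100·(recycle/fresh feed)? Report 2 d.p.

CL = 404.26 %

Two-product formula at 106 µm:
(1+r)d = ru + o → r = (o−d)/(d−u)
r = (93.0 − 36.0)/(36.0 − 21.9) = 57.0/14.1 = 4.0426
CL = 100·r = 404.26 %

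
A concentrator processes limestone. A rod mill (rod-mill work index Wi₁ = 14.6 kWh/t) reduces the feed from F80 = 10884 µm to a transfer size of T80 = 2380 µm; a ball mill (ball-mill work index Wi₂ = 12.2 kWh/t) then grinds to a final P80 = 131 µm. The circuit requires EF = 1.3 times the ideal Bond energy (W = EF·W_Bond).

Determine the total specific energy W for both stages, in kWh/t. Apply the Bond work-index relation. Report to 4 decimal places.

W = 12.6772 kWh/t

W_Bond = 10·Wi·(1/√P₈₀ − 1/√F₈₀)
Stage 1 (10884→2380 µm, Wi₁=14.6): W₁ = 10·14.6·(0.020498 − 0.009585) = 1.5933 kWh/t
Stage 2 (2380→131 µm, Wi₂=12.2): W₂ = 10·12.2·(0.087370 − 0.020498) = 8.1584 kWh/t
W = W₁ + W₂ = 1.5933 + 8.1584 = 9.7517 kWh/t
With EF = 1.3: W = 9.7517·1.3 = 12.6772 kWh/t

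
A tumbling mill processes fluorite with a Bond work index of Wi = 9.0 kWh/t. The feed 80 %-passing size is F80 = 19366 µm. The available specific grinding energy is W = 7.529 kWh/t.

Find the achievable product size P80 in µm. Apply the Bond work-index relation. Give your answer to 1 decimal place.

Bond: W = 10·Wi·(1/√P80 − 1/√F80)
P80^-0.5 = F80^-0.5 + W/(10 Wi)
  = 7.5290/(10·9.0) + 1/√19366 = 0.083656 + 0.007186 = 0.090841
P80 = (1/0.090841)² = 11.0082² = 121.18 µm

P80 = 121.2 µm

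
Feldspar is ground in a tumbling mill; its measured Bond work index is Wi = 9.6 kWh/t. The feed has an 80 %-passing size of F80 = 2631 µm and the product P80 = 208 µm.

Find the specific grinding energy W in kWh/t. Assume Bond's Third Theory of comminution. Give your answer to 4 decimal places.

W = 4.7848 kWh/t

W = 10 Wi (1/√P80 − 1/√F80)  [Bond]
1/√208 = 0.069338;  1/√2631 = 0.019496
W = 10·9.6·(0.069338 − 0.019496) = 4.7848 kWh/t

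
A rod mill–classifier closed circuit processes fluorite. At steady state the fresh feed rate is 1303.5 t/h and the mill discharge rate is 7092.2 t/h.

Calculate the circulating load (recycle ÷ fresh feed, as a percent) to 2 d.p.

CL = 444.09 %

Steady state: M = F + R.
R = M − F = 7092.2 − 1303.5 = 5788.7 t/h
CL = 100·R/F = 100·5788.7/1303.5 = 444.09 %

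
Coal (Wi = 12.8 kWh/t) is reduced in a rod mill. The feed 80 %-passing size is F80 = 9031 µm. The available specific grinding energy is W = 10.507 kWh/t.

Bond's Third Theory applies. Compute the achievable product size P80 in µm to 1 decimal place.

W = 10 Wi (P80^-0.5 − F80^-0.5)
P80^-0.5 = F80^-0.5 + W/(10 Wi)
  = 10.5070/(10·12.8) + 1/√9031 = 0.082086 + 0.010523 = 0.092609
P80 = (1/0.092609)² = 10.7981² = 116.60 µm

P80 = 116.6 µm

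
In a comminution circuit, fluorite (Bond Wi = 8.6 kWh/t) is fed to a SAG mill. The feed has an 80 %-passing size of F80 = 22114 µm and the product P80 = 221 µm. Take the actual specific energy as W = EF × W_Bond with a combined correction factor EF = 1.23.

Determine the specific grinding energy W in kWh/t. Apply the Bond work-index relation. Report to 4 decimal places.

W = 10 Wi / √P80 − 10 Wi / √F80
1/√221 = 0.067267;  1/√22114 = 0.006725
W = 10·8.6·(0.067267 − 0.006725) = 5.2067 kWh/t
W_actual = 1.23 × 5.2067 = 6.4042 kWh/t

W = 6.4042 kWh/t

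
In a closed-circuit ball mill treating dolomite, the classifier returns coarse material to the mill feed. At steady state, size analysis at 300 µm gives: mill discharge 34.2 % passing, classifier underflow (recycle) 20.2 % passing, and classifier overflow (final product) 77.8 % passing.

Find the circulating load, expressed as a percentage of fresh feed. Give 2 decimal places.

Mass balance on the −300 µm fraction:
(1+r)d = ru + o → r = (o−d)/(d−u)
r = (77.8 − 34.2)/(34.2 − 20.2) = 43.6/14.0 = 3.1143
CL = 100·r = 311.43 %

CL = 311.43 %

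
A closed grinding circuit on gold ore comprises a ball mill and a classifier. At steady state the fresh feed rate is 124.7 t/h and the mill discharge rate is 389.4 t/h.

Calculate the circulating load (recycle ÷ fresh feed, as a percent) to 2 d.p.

M = F + R at steady state, so:
R = M − F = 389.4 − 124.7 = 264.7 t/h
CL = 100·R/F = 100·264.7/124.7 = 212.27 %

CL = 212.27 %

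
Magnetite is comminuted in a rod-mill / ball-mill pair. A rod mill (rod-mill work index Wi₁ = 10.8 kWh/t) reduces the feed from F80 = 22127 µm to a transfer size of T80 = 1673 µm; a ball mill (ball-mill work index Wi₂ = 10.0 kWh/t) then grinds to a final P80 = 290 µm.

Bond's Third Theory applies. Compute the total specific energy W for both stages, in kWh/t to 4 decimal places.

W_Bond = 10·Wi·(1/√P₈₀ − 1/√F₈₀)
Stage 1 (22127→1673 µm, Wi₁=10.8): W₁ = 10·10.8·(0.024448 − 0.006723) = 1.9144 kWh/t
Stage 2 (1673→290 µm, Wi₂=10.0): W₂ = 10·10.0·(0.058722 − 0.024448) = 3.4274 kWh/t
W = W₁ + W₂ = 1.9144 + 3.4274 = 5.3417 kWh/t

W = 5.3417 kWh/t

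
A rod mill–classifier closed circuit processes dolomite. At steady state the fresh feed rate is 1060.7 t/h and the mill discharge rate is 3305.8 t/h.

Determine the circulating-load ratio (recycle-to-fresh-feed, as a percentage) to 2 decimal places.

Mill node: discharge = fresh + recycle.
R = M − F = 3305.8 − 1060.7 = 2245.1 t/h
CL = 100·R/F = 100·2245.1/1060.7 = 211.66 %

CL = 211.66 %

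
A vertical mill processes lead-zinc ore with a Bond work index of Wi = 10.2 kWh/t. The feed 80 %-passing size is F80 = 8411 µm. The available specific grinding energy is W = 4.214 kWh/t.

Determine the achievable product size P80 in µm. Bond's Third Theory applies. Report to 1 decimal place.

W = 10·Wi·[P80^(−½) − F80^(−½)]
⇒ 1/√P80 = W/(10·Wi) + 1/√F80
  = 4.2140/(10·10.2) + 1/√8411 = 0.041314 + 0.010904 = 0.052217
P80 = (1/0.052217)² = 19.1507² = 366.75 µm

P80 = 366.7 µm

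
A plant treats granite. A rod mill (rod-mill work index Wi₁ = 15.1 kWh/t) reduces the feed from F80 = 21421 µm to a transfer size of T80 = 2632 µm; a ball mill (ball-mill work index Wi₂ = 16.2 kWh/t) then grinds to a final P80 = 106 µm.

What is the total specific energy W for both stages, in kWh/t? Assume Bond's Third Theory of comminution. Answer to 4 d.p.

W = 14.4887 kWh/t

Bond: W = 10·Wi·(1/√P80 − 1/√F80)
Stage 1 (21421→2632 µm, Wi₁=15.1): W₁ = 10·15.1·(0.019492 − 0.006833) = 1.9116 kWh/t
Stage 2 (2632→106 µm, Wi₂=16.2): W₂ = 10·16.2·(0.097129 − 0.019492) = 12.5771 kWh/t
W = W₁ + W₂ = 1.9116 + 12.5771 = 14.4887 kWh/t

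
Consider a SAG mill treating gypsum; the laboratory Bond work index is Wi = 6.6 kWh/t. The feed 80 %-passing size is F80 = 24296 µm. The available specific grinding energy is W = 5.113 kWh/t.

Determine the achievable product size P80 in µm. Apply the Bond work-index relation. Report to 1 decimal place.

W = 10 Wi / √P80 − 10 Wi / √F80
⇒ 1/√P80 = W/(10·Wi) + 1/√F80
  = 5.1130/(10·6.6) + 1/√24296 = 0.077470 + 0.006416 = 0.083885
P80 = (1/0.083885)² = 11.9211² = 142.11 µm

P80 = 142.1 µm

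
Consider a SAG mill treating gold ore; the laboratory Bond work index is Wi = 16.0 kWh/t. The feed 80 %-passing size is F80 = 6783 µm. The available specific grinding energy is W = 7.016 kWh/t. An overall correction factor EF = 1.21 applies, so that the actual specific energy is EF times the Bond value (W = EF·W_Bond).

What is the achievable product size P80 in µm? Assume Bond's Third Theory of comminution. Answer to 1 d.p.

P80 = 427.2 µm

Bond:  W = 10 Wi (1/√P − 1/√F)
W_Bond = W / EF = 7.016 / 1.21 = 5.7983 kWh/t
⇒ 1/√P80 = W_Bond/(10·Wi) + 1/√F80
  = 5.7983/(10·16.0) + 1/√6783 = 0.036240 + 0.012142 = 0.048382
P80 = (1/0.048382)² = 20.6690² = 427.21 µm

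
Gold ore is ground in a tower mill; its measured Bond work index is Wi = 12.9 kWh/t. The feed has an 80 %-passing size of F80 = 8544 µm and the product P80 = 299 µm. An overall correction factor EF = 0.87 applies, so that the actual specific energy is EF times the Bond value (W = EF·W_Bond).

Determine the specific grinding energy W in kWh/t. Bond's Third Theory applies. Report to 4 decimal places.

W = 10·Wi·[P80^(−½) − F80^(−½)]
1/√299 = 0.057831;  1/√8544 = 0.010819
W = 10·12.9·(0.057831 − 0.010819) = 6.0647 kWh/t
W_actual = 0.87 × 6.0647 = 5.2763 kWh/t

W = 5.2763 kWh/t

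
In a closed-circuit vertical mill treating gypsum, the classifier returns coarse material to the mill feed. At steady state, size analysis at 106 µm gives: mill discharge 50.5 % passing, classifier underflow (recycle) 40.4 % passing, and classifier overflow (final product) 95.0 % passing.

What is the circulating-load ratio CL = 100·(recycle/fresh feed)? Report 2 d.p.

CL = 440.59 %

Balance %-passing 106 µm (r = R/F):
Fd + Rd = Ru + Fo ⇒ R/F = (o−d)/(d−u)
r = (95.0 − 50.5)/(50.5 − 40.4) = 44.5/10.1 = 4.4059
CL = 100·r = 440.59 %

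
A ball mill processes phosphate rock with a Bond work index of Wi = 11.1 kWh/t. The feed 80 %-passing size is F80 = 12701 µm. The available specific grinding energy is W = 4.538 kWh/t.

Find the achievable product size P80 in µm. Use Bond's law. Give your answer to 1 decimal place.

W = 10·Wi·(P80^(-½) − F80^(-½))
⇒ 1/√P80 = W/(10 Wi) + 1/√F80
  = 4.5380/(10·11.1) + 1/√12701 = 0.040883 + 0.008873 = 0.049756
P80 = (1/0.049756)² = 20.0980² = 403.93 µm

P80 = 403.9 µm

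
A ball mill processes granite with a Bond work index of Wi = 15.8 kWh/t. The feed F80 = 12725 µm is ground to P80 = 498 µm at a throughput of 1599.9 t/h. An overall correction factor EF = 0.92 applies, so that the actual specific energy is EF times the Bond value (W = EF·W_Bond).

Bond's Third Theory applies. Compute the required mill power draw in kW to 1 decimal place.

P = 8359.7 kW

W = 10 Wi (1/√P80 − 1/√F80)  [Bond]
W = 10·15.8·(1/√498 − 1/√12725) = 10·15.8·(0.035946) = 5.6795 kWh/t
Apply correction: 5.6795 × 0.92 = 5.2251 kWh/t
P = W·T = 5.2251·1599.9 = 8359.7 kW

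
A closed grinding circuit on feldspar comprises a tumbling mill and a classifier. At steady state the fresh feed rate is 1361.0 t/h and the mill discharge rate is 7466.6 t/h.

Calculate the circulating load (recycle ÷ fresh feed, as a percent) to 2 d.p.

CL = 448.61 %

Mill node: discharge = fresh + recycle.
R = M − F = 7466.6 − 1361.0 = 6105.6 t/h
CL = 100·R/F = 100·6105.6/1361.0 = 448.61 %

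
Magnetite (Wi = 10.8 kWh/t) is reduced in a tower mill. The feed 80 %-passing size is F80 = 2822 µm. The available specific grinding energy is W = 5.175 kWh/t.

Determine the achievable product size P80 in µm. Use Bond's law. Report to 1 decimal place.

W = 10·Wi·[P80^(−½) − F80^(−½)]
⇒ 1/√P80 = W/(10 Wi) + 1/√F80
  = 5.1750/(10·10.8) + 1/√2822 = 0.047917 + 0.018824 = 0.066741
P80 = (1/0.066741)² = 14.9833² = 224.50 µm

P80 = 224.5 µm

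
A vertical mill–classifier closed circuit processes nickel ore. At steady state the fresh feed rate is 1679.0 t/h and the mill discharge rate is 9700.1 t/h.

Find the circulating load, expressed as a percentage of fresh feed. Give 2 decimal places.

CL = 477.73 %

Mill node: discharge = fresh + recycle.
R = M − F = 9700.1 − 1679.0 = 8021.1 t/h
CL = 100·R/F = 100·8021.1/1679.0 = 477.73 %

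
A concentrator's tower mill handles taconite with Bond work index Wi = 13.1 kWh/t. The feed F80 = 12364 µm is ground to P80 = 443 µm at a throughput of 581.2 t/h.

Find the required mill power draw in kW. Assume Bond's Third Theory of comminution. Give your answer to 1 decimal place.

P = 2932.7 kW

W = 10 Wi (1/√P80 − 1/√F80)  [Bond]
W = 10·13.1·(1/√443 − 1/√12364) = 10·13.1·(0.038518) = 5.0459 kWh/t
P_mill = W·ṁ = 5.0459·581.2 = 2932.7 kW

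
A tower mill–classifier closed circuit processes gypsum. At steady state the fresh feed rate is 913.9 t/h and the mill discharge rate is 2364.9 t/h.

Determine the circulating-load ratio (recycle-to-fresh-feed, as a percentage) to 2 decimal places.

Steady state: M = F + R.
R = M − F = 2364.9 − 913.9 = 1451.0 t/h
CL = 100·R/F = 100·1451.0/913.9 = 158.77 %

CL = 158.77 %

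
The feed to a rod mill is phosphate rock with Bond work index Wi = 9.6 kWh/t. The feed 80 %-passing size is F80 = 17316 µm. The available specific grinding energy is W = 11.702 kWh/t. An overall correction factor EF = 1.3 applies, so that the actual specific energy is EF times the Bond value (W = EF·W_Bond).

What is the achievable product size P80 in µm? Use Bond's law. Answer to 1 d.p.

W = 10 Wi (P80^-0.5 − F80^-0.5)
W_Bond = W / EF = 11.702 / 1.3 = 9.0015 kWh/t
P80^-0.5 = F80^-0.5 + W_Bond/(10 Wi)
  = 9.0015/(10·9.6) + 1/√17316 = 0.093766 + 0.007599 = 0.101365
P80 = (1/0.101365)² = 9.8653² = 97.32 µm

P80 = 97.3 µm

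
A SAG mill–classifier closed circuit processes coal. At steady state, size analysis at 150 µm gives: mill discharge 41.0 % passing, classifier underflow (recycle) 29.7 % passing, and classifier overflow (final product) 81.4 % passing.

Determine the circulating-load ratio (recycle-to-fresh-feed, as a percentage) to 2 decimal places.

Classifier node, passing 150 µm:
d + r·d = r·u + o → r(d−u) = o−d
r = (81.4 − 41.0)/(41.0 − 29.7) = 40.4/11.3 = 3.5752
CL = 100·r = 357.52 %

CL = 357.52 %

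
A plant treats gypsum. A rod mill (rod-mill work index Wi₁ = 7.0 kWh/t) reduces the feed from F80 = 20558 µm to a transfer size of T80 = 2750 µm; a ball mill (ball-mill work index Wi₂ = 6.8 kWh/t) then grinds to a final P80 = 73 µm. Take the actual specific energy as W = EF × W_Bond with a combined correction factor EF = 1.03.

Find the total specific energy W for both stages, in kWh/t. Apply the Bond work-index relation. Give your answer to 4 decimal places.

W = 10 Wi (1/√P80 − 1/√F80)  [Bond]
Stage 1 (20558→2750 µm, Wi₁=7.0): W₁ = 10·7.0·(0.019069 − 0.006974) = 0.8466 kWh/t
Stage 2 (2750→73 µm, Wi₂=6.8): W₂ = 10·6.8·(0.117041 − 0.019069) = 6.6621 kWh/t
W = W₁ + W₂ = 0.8466 + 6.6621 = 7.5087 kWh/t
With EF = 1.03: W = 7.5087·1.03 = 7.7340 kWh/t

W = 7.7340 kWh/t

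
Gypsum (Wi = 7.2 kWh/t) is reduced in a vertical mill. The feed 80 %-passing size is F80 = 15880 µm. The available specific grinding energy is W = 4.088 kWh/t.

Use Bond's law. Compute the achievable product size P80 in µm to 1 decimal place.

P80 = 238.8 µm

W = 10 Wi (P80^-0.5 − F80^-0.5)
⇒ 1/√P80 = W/(10 Wi) + 1/√F80
  = 4.0880/(10·7.2) + 1/√15880 = 0.056778 + 0.007936 = 0.064713
P80 = (1/0.064713)² = 15.4528² = 238.79 µm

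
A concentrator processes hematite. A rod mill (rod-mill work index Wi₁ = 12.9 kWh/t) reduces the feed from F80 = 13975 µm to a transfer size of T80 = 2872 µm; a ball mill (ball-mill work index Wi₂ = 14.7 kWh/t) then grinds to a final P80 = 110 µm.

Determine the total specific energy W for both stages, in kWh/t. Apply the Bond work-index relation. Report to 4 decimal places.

W_Bond = 10·Wi·(1/√P₈₀ − 1/√F₈₀)
Stage 1 (13975→2872 µm, Wi₁=12.9): W₁ = 10·12.9·(0.018660 − 0.008459) = 1.3159 kWh/t
Stage 2 (2872→110 µm, Wi₂=14.7): W₂ = 10·14.7·(0.095346 − 0.018660) = 11.2729 kWh/t
W = W₁ + W₂ = 1.3159 + 11.2729 = 12.5888 kWh/t

W = 12.5888 kWh/t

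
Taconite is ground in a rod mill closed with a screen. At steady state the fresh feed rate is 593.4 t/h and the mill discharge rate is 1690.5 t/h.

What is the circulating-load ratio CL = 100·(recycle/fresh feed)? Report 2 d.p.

M = F + R at steady state, so:
R = M − F = 1690.5 − 593.4 = 1097.1 t/h
CL = 100·R/F = 100·1097.1/593.4 = 184.88 %

CL = 184.88 %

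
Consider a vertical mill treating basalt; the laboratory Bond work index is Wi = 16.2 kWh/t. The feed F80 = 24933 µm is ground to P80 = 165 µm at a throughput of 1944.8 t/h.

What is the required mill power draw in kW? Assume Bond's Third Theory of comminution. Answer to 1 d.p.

P = 22531.9 kW

Bond:  W = 10 Wi (1/√P − 1/√F)
W = 10·16.2·(1/√165 − 1/√24933) = 10·16.2·(0.071517) = 11.5857 kWh/t
Mill draw = 11.5857 × 1944.8 = 22531.9 kW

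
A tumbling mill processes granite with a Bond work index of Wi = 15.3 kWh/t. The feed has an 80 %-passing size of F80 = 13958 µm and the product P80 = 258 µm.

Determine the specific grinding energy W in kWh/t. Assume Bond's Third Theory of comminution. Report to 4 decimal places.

Bond:  W = 10 Wi (1/√P − 1/√F)
1/√258 = 0.062257;  1/√13958 = 0.008464
W = 10·15.3·(0.062257 − 0.008464) = 8.2303 kWh/t

W = 8.2303 kWh/t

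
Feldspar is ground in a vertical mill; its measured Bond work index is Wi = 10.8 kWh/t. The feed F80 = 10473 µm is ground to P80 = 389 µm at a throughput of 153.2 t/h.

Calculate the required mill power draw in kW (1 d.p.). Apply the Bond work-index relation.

Bond:  W = 10 Wi (1/√P − 1/√F)
W = 10·10.8·(1/√389 − 1/√10473) = 10·10.8·(0.040930) = 4.4205 kWh/t
P_mill = W·ṁ = 4.4205·153.2 = 677.2 kW

P = 677.2 kW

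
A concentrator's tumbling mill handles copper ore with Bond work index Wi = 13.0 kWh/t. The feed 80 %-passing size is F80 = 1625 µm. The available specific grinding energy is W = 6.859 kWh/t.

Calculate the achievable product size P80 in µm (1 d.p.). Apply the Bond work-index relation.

P80 = 166.2 µm

Bond: W = 10·Wi·(1/√P80 − 1/√F80)
⇒ 1/√P80 = W/(10·Wi) + 1/√F80
  = 6.8590/(10·13.0) + 1/√1625 = 0.052762 + 0.024807 = 0.077568
P80 = (1/0.077568)² = 12.8918² = 166.20 µm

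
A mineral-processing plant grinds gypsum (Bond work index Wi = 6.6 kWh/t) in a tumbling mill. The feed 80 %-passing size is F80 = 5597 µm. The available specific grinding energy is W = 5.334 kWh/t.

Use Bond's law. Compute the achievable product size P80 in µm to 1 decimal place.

P80 = 112.7 µm

W_Bond = 10·Wi·(1/√P₈₀ − 1/√F₈₀)
⇒ 1/√P80 = W/(10·Wi) + 1/√F80
  = 5.3340/(10·6.6) + 1/√5597 = 0.080818 + 0.013367 = 0.094185
P80 = (1/0.094185)² = 10.6174² = 112.73 µm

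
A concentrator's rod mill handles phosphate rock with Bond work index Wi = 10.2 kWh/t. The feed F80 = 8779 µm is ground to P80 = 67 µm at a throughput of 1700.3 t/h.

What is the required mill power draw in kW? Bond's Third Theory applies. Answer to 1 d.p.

P = 19336.9 kW

W_Bond = 10·Wi·(1/√P₈₀ − 1/√F₈₀)
W = 10·10.2·(1/√67 − 1/√8779) = 10·10.2·(0.111497) = 11.3727 kWh/t
P = W·T = 11.3727·1700.3 = 19336.9 kW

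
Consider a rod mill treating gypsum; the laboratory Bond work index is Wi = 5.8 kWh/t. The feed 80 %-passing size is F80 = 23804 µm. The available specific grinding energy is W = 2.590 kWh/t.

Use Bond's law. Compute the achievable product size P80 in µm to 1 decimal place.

Bond:  W = 10 Wi (1/√P − 1/√F)
⇒ 1/√P80 = W/(10·Wi) + 1/√F80
  = 2.5900/(10·5.8) + 1/√23804 = 0.044655 + 0.006481 = 0.051137
P80 = (1/0.051137)² = 19.5554² = 382.42 µm

P80 = 382.4 µm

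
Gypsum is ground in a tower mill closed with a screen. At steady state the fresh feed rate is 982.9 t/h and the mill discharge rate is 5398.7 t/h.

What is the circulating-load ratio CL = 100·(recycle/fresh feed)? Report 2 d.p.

CL = 449.26 %

Discharge = new feed + return, hence
R = M − F = 5398.7 − 982.9 = 4415.8 t/h
CL = 100·R/F = 100·4415.8/982.9 = 449.26 %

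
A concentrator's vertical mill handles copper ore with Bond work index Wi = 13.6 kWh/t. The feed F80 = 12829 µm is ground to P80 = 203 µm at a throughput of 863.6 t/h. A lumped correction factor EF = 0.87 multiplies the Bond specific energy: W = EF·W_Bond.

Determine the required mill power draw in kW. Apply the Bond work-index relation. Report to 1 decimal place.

W = 10 Wi (1/√P80 − 1/√F80)  [Bond]
W = 10·13.6·(1/√203 − 1/√12829) = 10·13.6·(0.061357) = 8.3446 kWh/t
With EF = 0.87: W = 8.3446·0.87 = 7.2598 kWh/t
P = W·T = 7.2598·863.6 = 6269.6 kW

P = 6269.6 kW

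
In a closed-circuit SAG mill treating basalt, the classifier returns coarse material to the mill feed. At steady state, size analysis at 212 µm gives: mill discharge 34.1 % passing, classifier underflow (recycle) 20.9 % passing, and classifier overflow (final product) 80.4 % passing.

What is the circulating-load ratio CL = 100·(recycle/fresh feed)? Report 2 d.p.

Balance %-passing 212 µm (r = R/F):
r = (o − d)/(d − u)
r = (80.4 − 34.1)/(34.1 − 20.9) = 46.3/13.2 = 3.5076
CL = 100·r = 350.76 %

CL = 350.76 %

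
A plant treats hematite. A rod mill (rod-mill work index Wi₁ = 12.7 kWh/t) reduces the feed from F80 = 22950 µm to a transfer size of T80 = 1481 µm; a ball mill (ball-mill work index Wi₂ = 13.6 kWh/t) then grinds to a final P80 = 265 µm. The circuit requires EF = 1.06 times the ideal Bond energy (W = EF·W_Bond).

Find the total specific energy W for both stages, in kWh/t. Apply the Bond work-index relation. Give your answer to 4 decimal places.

W = 10·Wi·(P80^(-½) − F80^(-½))
Stage 1 (22950→1481 µm, Wi₁=12.7): W₁ = 10·12.7·(0.025985 − 0.006601) = 2.4618 kWh/t
Stage 2 (1481→265 µm, Wi₂=13.6): W₂ = 10·13.6·(0.061430 − 0.025985) = 4.8205 kWh/t
W = W₁ + W₂ = 2.4618 + 4.8205 = 7.2822 kWh/t
With EF = 1.06: W = 7.2822·1.06 = 7.7192 kWh/t

W = 7.7192 kWh/t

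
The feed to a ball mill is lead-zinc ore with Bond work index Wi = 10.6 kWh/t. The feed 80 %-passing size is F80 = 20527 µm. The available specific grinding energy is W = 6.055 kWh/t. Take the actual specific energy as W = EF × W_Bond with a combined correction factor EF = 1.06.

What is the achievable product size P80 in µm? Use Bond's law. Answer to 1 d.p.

Bond:  W = 10 Wi (1/√P − 1/√F)
W_Bond = W / EF = 6.055 / 1.06 = 5.7123 kWh/t
P80^(−½) = W_Bond/(10 Wi) + F80^(−½)
  = 5.7123/(10·10.6) + 1/√20527 = 0.053889 + 0.006980 = 0.060869
P80 = (1/0.060869)² = 16.4287² = 269.90 µm

P80 = 269.9 µm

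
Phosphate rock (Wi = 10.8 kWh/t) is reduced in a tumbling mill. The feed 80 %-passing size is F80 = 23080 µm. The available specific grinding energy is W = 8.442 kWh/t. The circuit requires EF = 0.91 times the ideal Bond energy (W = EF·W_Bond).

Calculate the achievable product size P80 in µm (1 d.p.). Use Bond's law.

W_Bond = 10·Wi·(1/√P₈₀ − 1/√F₈₀)
W_Bond = W / EF = 8.442 / 0.91 = 9.2769 kWh/t
P80^-0.5 = F80^-0.5 + W_Bond/(10 Wi)
  = 9.2769/(10·10.8) + 1/√23080 = 0.085897 + 0.006582 = 0.092480
P80 = (1/0.092480)² = 10.8132² = 116.92 µm

P80 = 116.9 µm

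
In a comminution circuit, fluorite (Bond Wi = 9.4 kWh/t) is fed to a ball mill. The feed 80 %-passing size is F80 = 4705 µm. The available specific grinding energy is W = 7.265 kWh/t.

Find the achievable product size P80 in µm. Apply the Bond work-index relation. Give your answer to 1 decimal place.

P80 = 118.5 µm

W = 10 Wi (1/√P80 − 1/√F80)  [Bond]
⇒ 1/√P80 = W/(10 Wi) + 1/√F80
  = 7.2650/(10·9.4) + 1/√4705 = 0.077287 + 0.014579 = 0.091866
P80 = (1/0.091866)² = 10.8854² = 118.49 µm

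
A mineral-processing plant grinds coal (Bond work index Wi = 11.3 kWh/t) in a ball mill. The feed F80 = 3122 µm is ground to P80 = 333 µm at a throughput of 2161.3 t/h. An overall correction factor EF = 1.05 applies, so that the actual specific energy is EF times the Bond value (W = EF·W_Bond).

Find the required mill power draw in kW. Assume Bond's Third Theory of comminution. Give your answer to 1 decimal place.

W = 10 Wi (1/√P80 − 1/√F80)  [Bond]
W = 10·11.3·(1/√333 − 1/√3122) = 10·11.3·(0.036903) = 4.1700 kWh/t
Apply correction: 4.1700 × 1.05 = 4.3785 kWh/t
Mill draw = 4.3785 × 2161.3 = 9463.2 kW

P = 9463.2 kW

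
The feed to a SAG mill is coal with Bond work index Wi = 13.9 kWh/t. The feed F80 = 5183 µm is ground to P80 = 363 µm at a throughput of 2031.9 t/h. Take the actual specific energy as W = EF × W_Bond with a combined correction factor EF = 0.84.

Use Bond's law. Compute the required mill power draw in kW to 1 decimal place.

P = 9156.7 kW

W_Bond = 10·Wi·(1/√P₈₀ − 1/√F₈₀)
W = 10·13.9·(1/√363 − 1/√5183) = 10·13.9·(0.038596) = 5.3649 kWh/t
With EF = 0.84: W = 5.3649·0.84 = 4.5065 kWh/t
Power = W × throughput = 4.5065 kWh/t × 2031.9 t/h = 9156.7 kW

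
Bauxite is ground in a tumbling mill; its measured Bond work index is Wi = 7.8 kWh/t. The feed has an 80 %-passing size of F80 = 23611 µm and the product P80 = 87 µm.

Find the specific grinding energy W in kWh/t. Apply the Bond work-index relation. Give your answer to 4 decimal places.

W_Bond = 10·Wi·(1/√P₈₀ − 1/√F₈₀)
1/√87 = 0.107211;  1/√23611 = 0.006508
W = 10·7.8·(0.107211 − 0.006508) = 7.8549 kWh/t

W = 7.8549 kWh/t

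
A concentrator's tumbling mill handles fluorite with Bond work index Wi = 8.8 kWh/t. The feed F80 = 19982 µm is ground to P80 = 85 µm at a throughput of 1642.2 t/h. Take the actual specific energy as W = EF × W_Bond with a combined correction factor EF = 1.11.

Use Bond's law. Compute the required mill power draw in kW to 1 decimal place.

P = 16264.1 kW

W = 10·Wi·(P80^(-½) − F80^(-½))
W = 10·8.8·(1/√85 − 1/√19982) = 10·8.8·(0.101391) = 8.9224 kWh/t
Apply correction: 8.9224 × 1.11 = 9.9039 kWh/t
Mill draw = 9.9039 × 1642.2 = 16264.1 kW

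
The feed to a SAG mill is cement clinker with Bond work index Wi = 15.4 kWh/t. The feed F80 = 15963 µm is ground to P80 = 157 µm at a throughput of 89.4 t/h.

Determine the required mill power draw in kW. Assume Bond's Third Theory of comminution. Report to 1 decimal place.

P = 989.8 kW

Bond: W = 10·Wi·(1/√P80 − 1/√F80)
W = 10·15.4·(1/√157 − 1/√15963) = 10·15.4·(0.071894) = 11.0717 kWh/t
P = W·T = 11.0717·89.4 = 989.8 kW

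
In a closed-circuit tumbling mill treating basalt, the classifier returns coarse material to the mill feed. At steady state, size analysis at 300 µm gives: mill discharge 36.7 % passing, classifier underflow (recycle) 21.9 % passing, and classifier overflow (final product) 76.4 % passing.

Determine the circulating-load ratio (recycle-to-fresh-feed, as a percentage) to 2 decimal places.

Two-product formula at 300 µm:
Fd + Rd = Ru + Fo ⇒ R/F = (o−d)/(d−u)
r = (76.4 − 36.7)/(36.7 − 21.9) = 39.7/14.8 = 2.6824
CL = 100·r = 268.24 %

CL = 268.24 %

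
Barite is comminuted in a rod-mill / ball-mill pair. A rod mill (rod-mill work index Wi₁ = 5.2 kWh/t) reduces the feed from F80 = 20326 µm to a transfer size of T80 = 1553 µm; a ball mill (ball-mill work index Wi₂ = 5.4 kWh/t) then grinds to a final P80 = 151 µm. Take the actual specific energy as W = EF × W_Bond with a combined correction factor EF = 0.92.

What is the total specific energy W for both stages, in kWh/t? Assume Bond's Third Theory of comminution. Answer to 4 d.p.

W = 10·Wi·(P80^(-½) − F80^(-½))
Stage 1 (20326→1553 µm, Wi₁=5.2): W₁ = 10·5.2·(0.025375 − 0.007014) = 0.9548 kWh/t
Stage 2 (1553→151 µm, Wi₂=5.4): W₂ = 10·5.4·(0.081379 − 0.025375) = 3.0242 kWh/t
W = W₁ + W₂ = 0.9548 + 3.0242 = 3.9790 kWh/t
With EF = 0.92: W = 3.9790·0.92 = 3.6607 kWh/t

W = 3.6607 kWh/t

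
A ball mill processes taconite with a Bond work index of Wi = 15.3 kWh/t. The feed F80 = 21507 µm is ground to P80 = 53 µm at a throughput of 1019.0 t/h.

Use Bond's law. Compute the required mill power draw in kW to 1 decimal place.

W_Bond = 10·Wi·(1/√P₈₀ − 1/√F₈₀)
W = 10·15.3·(1/√53 − 1/√21507) = 10·15.3·(0.130542) = 19.9729 kWh/t
Power = W × throughput = 19.9729 kWh/t × 1019.0 t/h = 20352.4 kW

P = 20352.4 kW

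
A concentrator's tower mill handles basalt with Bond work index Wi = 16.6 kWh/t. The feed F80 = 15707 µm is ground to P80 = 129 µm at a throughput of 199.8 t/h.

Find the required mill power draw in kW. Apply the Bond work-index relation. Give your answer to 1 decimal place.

W = 10 Wi / √P80 − 10 Wi / √F80
W = 10·16.6·(1/√129 − 1/√15707) = 10·16.6·(0.080066) = 13.2910 kWh/t
P_mill = W·ṁ = 13.2910·199.8 = 2655.5 kW

P = 2655.5 kW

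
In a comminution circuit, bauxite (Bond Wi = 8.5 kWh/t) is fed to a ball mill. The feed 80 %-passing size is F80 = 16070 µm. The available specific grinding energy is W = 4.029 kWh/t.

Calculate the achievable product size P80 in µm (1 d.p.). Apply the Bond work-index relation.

P80 = 327.1 µm

W = 10 Wi / √P80 − 10 Wi / √F80
⇒ 1/√P80 = W/(10 Wi) + 1/√F80
  = 4.0290/(10·8.5) + 1/√16070 = 0.047400 + 0.007888 = 0.055288
P80 = (1/0.055288)² = 18.0870² = 327.14 µm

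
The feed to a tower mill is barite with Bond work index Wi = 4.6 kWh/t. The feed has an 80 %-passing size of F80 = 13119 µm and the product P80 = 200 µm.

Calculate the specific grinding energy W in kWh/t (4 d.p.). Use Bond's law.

W = 2.8511 kWh/t

W_Bond = 10·Wi·(1/√P₈₀ − 1/√F₈₀)
1/√200 = 0.070711;  1/√13119 = 0.008731
W = 10·4.6·(0.070711 − 0.008731) = 2.8511 kWh/t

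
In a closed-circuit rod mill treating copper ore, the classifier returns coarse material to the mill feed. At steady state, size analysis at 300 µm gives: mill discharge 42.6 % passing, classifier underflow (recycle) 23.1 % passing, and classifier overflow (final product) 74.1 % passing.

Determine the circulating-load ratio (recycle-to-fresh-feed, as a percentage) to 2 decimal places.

Mass balance on the −300 µm fraction:
(1+r)·d = r·u + o ⇒ r = (o−d)/(d−u)
r = (74.1 − 42.6)/(42.6 − 23.1) = 31.5/19.5 = 1.6154
CL = 100·r = 161.54 %

CL = 161.54 %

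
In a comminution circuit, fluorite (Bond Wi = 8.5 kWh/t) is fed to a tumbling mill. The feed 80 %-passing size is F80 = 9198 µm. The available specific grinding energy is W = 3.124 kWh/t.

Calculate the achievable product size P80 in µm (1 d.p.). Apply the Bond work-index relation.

Bond:  W = 10 Wi (1/√P − 1/√F)
⇒ 1/√P80 = W/(10·Wi) + 1/√F80
  = 3.1240/(10·8.5) + 1/√9198 = 0.036753 + 0.010427 = 0.047180
P80 = (1/0.047180)² = 21.1955² = 449.25 µm

P80 = 449.2 µm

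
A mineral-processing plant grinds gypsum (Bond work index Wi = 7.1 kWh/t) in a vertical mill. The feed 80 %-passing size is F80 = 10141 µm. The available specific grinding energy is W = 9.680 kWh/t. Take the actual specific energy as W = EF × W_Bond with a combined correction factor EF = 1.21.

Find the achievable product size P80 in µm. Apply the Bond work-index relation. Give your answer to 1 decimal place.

P80 = 66.5 µm

W = 10 Wi (1/√P80 − 1/√F80)  [Bond]
W_Bond = W / EF = 9.680 / 1.21 = 8.0000 kWh/t
P80^-0.5 = F80^-0.5 + W_Bond/(10 Wi)
  = 8.0000/(10·7.1) + 1/√10141 = 0.112676 + 0.009930 = 0.122606
P80 = (1/0.122606)² = 8.1562² = 66.52 µm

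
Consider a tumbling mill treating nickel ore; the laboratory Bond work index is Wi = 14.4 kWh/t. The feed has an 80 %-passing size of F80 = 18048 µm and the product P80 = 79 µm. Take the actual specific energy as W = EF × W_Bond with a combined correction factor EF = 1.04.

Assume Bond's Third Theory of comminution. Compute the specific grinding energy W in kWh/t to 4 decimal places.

W = 10·Wi·[P80^(−½) − F80^(−½)]
1/√79 = 0.112509;  1/√18048 = 0.007444
W = 10·14.4·(0.112509 − 0.007444) = 15.1294 kWh/t
Apply correction: 15.1294 × 1.04 = 15.7346 kWh/t

W = 15.7346 kWh/t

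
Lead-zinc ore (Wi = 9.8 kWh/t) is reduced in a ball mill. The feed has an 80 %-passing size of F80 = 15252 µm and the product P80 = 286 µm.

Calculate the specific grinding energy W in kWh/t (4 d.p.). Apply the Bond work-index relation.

W = 5.0013 kWh/t

Bond:  W = 10 Wi (1/√P − 1/√F)
1/√286 = 0.059131;  1/√15252 = 0.008097
W = 10·9.8·(0.059131 − 0.008097) = 5.0013 kWh/t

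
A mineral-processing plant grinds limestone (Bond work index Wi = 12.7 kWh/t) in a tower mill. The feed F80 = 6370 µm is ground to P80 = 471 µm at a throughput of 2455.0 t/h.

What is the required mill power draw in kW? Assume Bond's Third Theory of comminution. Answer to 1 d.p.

W = 10 Wi / √P80 − 10 Wi / √F80
W = 10·12.7·(1/√471 − 1/√6370) = 10·12.7·(0.033548) = 4.2606 kWh/t
Power = W × throughput = 4.2606 kWh/t × 2455.0 t/h = 10459.8 kW

P = 10459.8 kW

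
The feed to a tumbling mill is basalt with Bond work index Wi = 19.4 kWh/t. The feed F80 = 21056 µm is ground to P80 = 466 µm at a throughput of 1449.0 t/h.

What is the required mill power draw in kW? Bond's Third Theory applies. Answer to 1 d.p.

P = 11084.7 kW

W = 10 Wi / √P80 − 10 Wi / √F80
W = 10·19.4·(1/√466 − 1/√21056) = 10·19.4·(0.039433) = 7.6499 kWh/t
Mill draw = 7.6499 × 1449.0 = 11084.7 kW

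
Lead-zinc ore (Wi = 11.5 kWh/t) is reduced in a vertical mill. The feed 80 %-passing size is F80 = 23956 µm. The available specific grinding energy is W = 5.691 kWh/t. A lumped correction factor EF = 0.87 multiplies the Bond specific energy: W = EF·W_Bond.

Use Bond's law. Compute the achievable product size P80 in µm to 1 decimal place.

P80 = 249.2 µm

W = 10·Wi·(P80^(-½) − F80^(-½))
W_Bond = W / EF = 5.691 / 0.87 = 6.5414 kWh/t
P80^(−½) = W_Bond/(10 Wi) + F80^(−½)
  = 6.5414/(10·11.5) + 1/√23956 = 0.056882 + 0.006461 = 0.063342
P80 = (1/0.063342)² = 15.7872² = 249.24 µm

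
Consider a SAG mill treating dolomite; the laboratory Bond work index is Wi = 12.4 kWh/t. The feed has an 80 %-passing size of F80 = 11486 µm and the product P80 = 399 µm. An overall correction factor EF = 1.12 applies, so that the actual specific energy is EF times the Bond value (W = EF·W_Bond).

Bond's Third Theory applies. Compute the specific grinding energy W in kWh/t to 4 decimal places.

W = 10·Wi·(P80^(-½) − F80^(-½))
1/√399 = 0.050063;  1/√11486 = 0.009331
W = 10·12.4·(0.050063 − 0.009331) = 5.0508 kWh/t
With EF = 1.12: W = 5.0508·1.12 = 5.6568 kWh/t

W = 5.6568 kWh/t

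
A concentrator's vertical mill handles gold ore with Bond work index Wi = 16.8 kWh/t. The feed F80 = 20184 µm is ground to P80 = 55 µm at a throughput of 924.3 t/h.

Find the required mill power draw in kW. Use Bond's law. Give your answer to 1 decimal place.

W = 10 Wi (1/√P80 − 1/√F80)  [Bond]
W = 10·16.8·(1/√55 − 1/√20184) = 10·16.8·(0.127801) = 21.4706 kWh/t
P = W·T = 21.4706·924.3 = 19845.3 kW

P = 19845.3 kW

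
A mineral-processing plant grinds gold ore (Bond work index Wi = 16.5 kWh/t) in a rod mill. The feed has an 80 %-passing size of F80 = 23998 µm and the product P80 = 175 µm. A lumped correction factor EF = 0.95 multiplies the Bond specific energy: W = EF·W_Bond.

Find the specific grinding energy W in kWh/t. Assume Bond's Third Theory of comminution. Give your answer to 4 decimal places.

W = 10 Wi (P80^-0.5 − F80^-0.5)
1/√175 = 0.075593;  1/√23998 = 0.006455
W = 10·16.5·(0.075593 − 0.006455) = 11.4077 kWh/t
W_actual = 0.95 × 11.4077 = 10.8373 kWh/t

W = 10.8373 kWh/t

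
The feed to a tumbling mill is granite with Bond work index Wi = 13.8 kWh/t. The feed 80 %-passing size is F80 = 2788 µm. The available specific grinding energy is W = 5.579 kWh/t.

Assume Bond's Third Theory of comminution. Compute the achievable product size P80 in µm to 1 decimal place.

Bond: W = 10·Wi·(1/√P80 − 1/√F80)
1/√P80 = 1/√F80 + W/(10·Wi)
  = 5.5790/(10·13.8) + 1/√2788 = 0.040428 + 0.018939 = 0.059366
P80 = (1/0.059366)² = 16.8445² = 283.74 µm

P80 = 283.7 µm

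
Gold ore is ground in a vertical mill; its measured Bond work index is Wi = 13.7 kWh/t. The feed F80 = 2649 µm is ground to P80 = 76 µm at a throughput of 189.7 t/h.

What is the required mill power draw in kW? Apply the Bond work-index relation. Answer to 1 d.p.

P = 2476.2 kW

Bond:  W = 10 Wi (1/√P − 1/√F)
W = 10·13.7·(1/√76 − 1/√2649) = 10·13.7·(0.095278) = 13.0532 kWh/t
Power = W × throughput = 13.0532 kWh/t × 189.7 t/h = 2476.2 kW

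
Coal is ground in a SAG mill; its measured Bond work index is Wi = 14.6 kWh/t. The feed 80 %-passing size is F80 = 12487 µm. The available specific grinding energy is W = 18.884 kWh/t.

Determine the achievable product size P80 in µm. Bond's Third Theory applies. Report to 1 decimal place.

W = 10 Wi (1/√P80 − 1/√F80)  [Bond]
P80^(−½) = W/(10 Wi) + F80^(−½)
  = 18.8840/(10·14.6) + 1/√12487 = 0.129342 + 0.008949 = 0.138291
P80 = (1/0.138291)² = 7.2311² = 52.29 µm

P80 = 52.3 µm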